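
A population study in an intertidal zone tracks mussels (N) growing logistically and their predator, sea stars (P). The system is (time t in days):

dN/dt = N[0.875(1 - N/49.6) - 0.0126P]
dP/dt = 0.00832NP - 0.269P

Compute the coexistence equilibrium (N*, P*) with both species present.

N* ≈ 32.3, P* ≈ 24.2

From dP/dt = 0 with P > 0: 0.00832N* = 0.269, so N* = 32.3.
Substitute into dN/dt = 0: 0.875(1 - 32.3/49.6) = 0.0126P*.
The bracket is 0.348, giving P* = 0.305/0.0126 = 24.2.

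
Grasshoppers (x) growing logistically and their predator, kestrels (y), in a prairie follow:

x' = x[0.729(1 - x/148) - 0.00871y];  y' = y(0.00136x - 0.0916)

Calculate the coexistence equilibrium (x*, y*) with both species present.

From dy/dt = 0 with y > 0: 0.00136x* = 0.0916, so x* = 67.4.
Substitute into dx/dt = 0: 0.729(1 - 67.4/148) = 0.00871y*.
The bracket is 0.545, giving y* = 0.397/0.00871 = 45.6.

x* ≈ 67.4, y* ≈ 45.6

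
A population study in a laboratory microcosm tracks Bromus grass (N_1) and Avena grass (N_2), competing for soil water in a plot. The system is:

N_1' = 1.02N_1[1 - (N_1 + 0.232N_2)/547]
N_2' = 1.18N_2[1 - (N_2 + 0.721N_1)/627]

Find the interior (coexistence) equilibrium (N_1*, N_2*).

Setting both brackets to zero gives the nullclines N_1 + 0.232N_2 = 547 and 0.721N_1 + N_2 = 627.
Substituting N_2 = 627 - 0.721N_1 into the first: N_1(1 - 0.232·0.721) = 547 - 0.232·627.
So N_1* = 402/0.833 = 482, and then N_2* = 627 - 0.721·482 = 279.

N_1* ≈ 482, N_2* ≈ 279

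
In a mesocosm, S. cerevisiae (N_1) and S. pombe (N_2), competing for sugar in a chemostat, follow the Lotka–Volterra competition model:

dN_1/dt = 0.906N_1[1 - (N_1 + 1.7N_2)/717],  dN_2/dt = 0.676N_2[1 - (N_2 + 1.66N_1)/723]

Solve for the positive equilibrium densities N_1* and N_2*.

N_1* ≈ 281, N_2* ≈ 256

Setting both brackets to zero gives the nullclines N_1 + 1.7N_2 = 717 and 1.66N_1 + N_2 = 723.
Substituting N_2 = 723 - 1.66N_1 into the first: N_1(1 - 1.7·1.66) = 717 - 1.7·723.
So N_1* = -512/-1.82 = 281, and then N_2* = 723 - 1.66·281 = 256.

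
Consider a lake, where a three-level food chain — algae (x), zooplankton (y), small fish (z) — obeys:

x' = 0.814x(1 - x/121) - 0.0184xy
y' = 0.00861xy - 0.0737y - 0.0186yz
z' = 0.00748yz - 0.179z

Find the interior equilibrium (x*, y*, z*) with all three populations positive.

x* ≈ 55.5, y* ≈ 23.9, z* ≈ 21.8

From dz/dt = 0: 0.00748y* = 0.179, so y* = 23.9.
From dx/dt = 0: 0.814(1 - x*/121) = 0.0184·23.9, giving x* = 121·(1 - 0.541) = 55.5.
From dy/dt = 0: 0.00861·55.5 - 0.0737 = 0.0186z*, so z* = 0.405/0.0186 = 21.8.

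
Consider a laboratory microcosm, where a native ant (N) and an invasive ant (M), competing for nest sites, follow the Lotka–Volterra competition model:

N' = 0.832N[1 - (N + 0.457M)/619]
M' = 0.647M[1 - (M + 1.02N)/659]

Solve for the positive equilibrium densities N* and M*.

N* ≈ 595, M* ≈ 51.7

Setting both brackets to zero gives the nullclines N + 0.457M = 619 and 1.02N + M = 659.
Substituting M = 659 - 1.02N into the first: N(1 - 0.457·1.02) = 619 - 0.457·659.
So N* = 318/0.534 = 595, and then M* = 659 - 1.02·595 = 51.7.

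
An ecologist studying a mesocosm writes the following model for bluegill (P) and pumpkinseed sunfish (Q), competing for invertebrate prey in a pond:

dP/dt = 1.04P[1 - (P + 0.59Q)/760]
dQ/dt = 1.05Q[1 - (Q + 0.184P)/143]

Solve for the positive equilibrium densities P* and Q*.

Setting both brackets to zero gives the nullclines P + 0.59Q = 760 and 0.184P + Q = 143.
Substituting Q = 143 - 0.184P into the first: P(1 - 0.59·0.184) = 760 - 0.59·143.
So P* = 676/0.891 = 758, and then Q* = 143 - 0.184·758 = 3.54.

P* ≈ 758, Q* ≈ 3.54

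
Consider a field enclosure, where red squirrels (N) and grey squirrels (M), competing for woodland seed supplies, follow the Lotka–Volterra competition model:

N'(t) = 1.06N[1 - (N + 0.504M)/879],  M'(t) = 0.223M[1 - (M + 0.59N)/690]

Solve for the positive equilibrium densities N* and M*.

N* ≈ 756, M* ≈ 244

Setting both brackets to zero gives the nullclines N + 0.504M = 879 and 0.59N + M = 690.
Substituting M = 690 - 0.59N into the first: N(1 - 0.504·0.59) = 879 - 0.504·690.
So N* = 531/0.703 = 756, and then M* = 690 - 0.59·756 = 244.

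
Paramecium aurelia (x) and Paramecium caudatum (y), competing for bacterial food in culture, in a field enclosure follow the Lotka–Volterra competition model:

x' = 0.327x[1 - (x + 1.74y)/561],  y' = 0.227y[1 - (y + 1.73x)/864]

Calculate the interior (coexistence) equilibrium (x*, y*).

x* ≈ 469, y* ≈ 53

Setting both brackets to zero gives the nullclines x + 1.74y = 561 and 1.73x + y = 864.
Substituting y = 864 - 1.73x into the first: x(1 - 1.74·1.73) = 561 - 1.74·864.
So x* = -942/-2.01 = 469, and then y* = 864 - 1.73·469 = 53.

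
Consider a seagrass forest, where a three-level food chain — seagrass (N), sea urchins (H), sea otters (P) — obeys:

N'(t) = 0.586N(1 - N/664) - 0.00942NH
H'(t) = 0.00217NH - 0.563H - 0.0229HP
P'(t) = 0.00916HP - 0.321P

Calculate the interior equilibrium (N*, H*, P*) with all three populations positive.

N* ≈ 290, H* ≈ 35, P* ≈ 2.89

From dP/dt = 0: 0.00916H* = 0.321, so H* = 35.
From dN/dt = 0: 0.586(1 - N*/664) = 0.00942·35, giving N* = 664·(1 - 0.563) = 290.
From dH/dt = 0: 0.00217·290 - 0.563 = 0.0229P*, so P* = 0.0662/0.0229 = 2.89.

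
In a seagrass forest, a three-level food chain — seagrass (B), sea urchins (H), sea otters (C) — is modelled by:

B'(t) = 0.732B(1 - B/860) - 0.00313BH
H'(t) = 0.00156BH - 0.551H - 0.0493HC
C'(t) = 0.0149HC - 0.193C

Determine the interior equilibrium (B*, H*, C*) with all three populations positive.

B* ≈ 812, H* ≈ 13, C* ≈ 14.5

From dC/dt = 0: 0.0149H* = 0.193, so H* = 13.
From dB/dt = 0: 0.732(1 - B*/860) = 0.00313·13, giving B* = 860·(1 - 0.0554) = 812.
From dH/dt = 0: 0.00156·812 - 0.551 = 0.0493C*, so C* = 0.716/0.0493 = 14.5.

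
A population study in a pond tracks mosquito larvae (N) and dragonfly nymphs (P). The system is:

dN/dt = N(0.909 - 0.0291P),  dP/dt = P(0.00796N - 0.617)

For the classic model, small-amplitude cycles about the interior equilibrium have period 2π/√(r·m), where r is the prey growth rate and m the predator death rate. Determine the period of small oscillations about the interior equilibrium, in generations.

Here r = 0.909 and m = 0.617, so r·m = 0.561.
ω = √0.561 = 0.749 per generation, hence T = 2π/ω ≈ 8.39 generations.

T ≈ 8.39 generations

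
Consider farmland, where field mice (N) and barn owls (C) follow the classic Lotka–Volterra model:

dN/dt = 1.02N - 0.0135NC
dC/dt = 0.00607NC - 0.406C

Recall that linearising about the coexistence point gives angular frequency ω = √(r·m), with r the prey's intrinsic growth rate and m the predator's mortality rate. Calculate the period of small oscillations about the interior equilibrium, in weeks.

T ≈ 9.76 weeks

Here r = 1.02 and m = 0.406, so r·m = 0.414.
ω = √0.414 = 0.644 per week, hence T = 2π/ω ≈ 9.76 weeks.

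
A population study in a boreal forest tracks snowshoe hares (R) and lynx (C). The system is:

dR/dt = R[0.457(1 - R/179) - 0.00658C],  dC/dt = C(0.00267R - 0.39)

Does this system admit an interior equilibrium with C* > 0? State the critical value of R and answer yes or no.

The predator equation gives dC/dt > 0 only when R > 0.39/0.00267 = 146.
Without the predator, R → K = 179. Since 179 > 146, the predator can invade and persist.

Threshold R = 146; K > 146, so yes, the predator persists.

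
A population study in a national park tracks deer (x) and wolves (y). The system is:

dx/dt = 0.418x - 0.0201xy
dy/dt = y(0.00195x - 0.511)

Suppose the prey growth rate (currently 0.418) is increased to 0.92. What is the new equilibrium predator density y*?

y* ≈ 45.8

At the interior fixed point, setting dx/dt = 0 with x > 0 fixes y* = (prey growth rate)/(xy coefficient) — independent of the other coefficients.
With the change, y* = 0.92/0.0201 = 45.8; it rises from 20.8.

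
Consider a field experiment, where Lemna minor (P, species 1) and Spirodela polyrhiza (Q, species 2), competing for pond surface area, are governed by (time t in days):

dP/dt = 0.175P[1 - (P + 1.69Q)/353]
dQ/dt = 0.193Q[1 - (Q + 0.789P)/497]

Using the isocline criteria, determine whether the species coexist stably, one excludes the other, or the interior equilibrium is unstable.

species 2 excludes species 1

Compare the nullcline intercepts: K1/α12 = 353/1.69 = 209 < K2 = 497; K2/α21 = 497/0.789 = 630 > K1 = 353.
Since the inequalities point opposite ways, species 2 can invade but species 1 cannot.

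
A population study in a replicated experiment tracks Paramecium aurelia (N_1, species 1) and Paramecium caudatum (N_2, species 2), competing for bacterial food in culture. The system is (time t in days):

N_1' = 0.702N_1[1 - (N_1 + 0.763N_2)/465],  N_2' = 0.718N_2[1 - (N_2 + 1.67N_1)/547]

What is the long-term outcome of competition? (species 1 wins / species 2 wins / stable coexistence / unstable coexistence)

Compare the nullcline intercepts: K1/α12 = 465/0.763 = 609 > K2 = 547; K2/α21 = 547/1.67 = 328 < K1 = 465.
Since the inequalities point opposite ways, species 1 can invade but species 2 cannot.

species 1 excludes species 2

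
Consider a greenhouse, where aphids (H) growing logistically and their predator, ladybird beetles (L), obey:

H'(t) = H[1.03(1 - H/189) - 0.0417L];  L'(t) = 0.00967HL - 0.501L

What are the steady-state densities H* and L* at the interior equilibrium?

H* ≈ 51.8, L* ≈ 17.9

From dL/dt = 0 with L > 0: 0.00967H* = 0.501, so H* = 51.8.
Substitute into dH/dt = 0: 1.03(1 - 51.8/189) = 0.0417L*.
The bracket is 0.726, giving L* = 0.748/0.0417 = 17.9.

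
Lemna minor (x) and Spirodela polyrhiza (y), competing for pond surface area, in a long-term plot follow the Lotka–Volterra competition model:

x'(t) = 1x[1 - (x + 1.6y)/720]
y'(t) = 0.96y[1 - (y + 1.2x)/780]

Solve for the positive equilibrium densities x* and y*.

Setting both brackets to zero gives the nullclines x + 1.6y = 720 and 1.2x + y = 780.
Substituting y = 780 - 1.2x into the first: x(1 - 1.6·1.2) = 720 - 1.6·780.
So x* = -528/-0.92 = 574, and then y* = 780 - 1.2·574 = 91.3.

x* ≈ 574, y* ≈ 91.3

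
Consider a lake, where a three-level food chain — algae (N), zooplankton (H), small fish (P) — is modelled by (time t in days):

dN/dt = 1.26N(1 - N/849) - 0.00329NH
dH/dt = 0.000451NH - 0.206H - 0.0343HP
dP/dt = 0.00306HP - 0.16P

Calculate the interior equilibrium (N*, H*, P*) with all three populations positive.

From dP/dt = 0: 0.00306H* = 0.16, so H* = 52.3.
From dN/dt = 0: 1.26(1 - N*/849) = 0.00329·52.3, giving N* = 849·(1 - 0.137) = 733.
From dH/dt = 0: 0.000451·733 - 0.206 = 0.0343P*, so P* = 0.125/0.0343 = 3.63.

N* ≈ 733, H* ≈ 52.3, P* ≈ 3.63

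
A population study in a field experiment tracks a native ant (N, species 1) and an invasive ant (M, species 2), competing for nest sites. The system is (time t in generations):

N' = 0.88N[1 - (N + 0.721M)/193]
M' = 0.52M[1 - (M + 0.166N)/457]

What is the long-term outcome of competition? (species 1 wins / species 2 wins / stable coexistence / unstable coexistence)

species 2 excludes species 1

Compare the nullcline intercepts: K1/α12 = 193/0.721 = 268 < K2 = 457; K2/α21 = 457/0.166 = 2750 > K1 = 193.
Since the inequalities point opposite ways, species 2 can invade but species 1 cannot.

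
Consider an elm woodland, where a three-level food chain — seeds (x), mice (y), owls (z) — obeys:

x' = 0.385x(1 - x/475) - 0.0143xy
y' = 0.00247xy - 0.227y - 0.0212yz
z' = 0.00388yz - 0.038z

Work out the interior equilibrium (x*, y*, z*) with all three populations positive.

From dz/dt = 0: 0.00388y* = 0.038, so y* = 9.79.
From dx/dt = 0: 0.385(1 - x*/475) = 0.0143·9.79, giving x* = 475·(1 - 0.364) = 302.
From dy/dt = 0: 0.00247·302 - 0.227 = 0.0212z*, so z* = 0.519/0.0212 = 24.5.

x* ≈ 302, y* ≈ 9.79, z* ≈ 24.5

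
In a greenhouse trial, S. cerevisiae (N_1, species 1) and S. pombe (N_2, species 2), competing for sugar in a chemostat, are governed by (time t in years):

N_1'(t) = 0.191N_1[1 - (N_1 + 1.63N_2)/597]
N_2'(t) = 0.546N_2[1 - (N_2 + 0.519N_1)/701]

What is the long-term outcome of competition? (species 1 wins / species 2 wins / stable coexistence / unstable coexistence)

Compare the nullcline intercepts: K1/α12 = 597/1.63 = 366 < K2 = 701; K2/α21 = 701/0.519 = 1350 > K1 = 597.
Since the inequalities point opposite ways, species 2 can invade but species 1 cannot.

species 2 excludes species 1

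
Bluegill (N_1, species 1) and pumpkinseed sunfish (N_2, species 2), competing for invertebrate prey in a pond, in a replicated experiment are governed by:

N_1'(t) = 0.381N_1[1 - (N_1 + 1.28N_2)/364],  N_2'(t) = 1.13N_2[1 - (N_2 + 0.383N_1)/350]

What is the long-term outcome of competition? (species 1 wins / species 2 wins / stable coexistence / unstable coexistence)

species 2 excludes species 1

Compare the nullcline intercepts: K1/α12 = 364/1.28 = 284 < K2 = 350; K2/α21 = 350/0.383 = 914 > K1 = 364.
Since the inequalities point opposite ways, species 2 can invade but species 1 cannot.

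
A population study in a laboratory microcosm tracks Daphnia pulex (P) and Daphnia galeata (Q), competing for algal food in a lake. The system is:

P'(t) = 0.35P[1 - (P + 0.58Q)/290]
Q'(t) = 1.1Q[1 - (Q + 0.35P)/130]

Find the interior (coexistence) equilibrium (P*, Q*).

P* ≈ 269, Q* ≈ 35.8

Setting both brackets to zero gives the nullclines P + 0.58Q = 290 and 0.35P + Q = 130.
Substituting Q = 130 - 0.35P into the first: P(1 - 0.58·0.35) = 290 - 0.58·130.
So P* = 215/0.797 = 269, and then Q* = 130 - 0.35·269 = 35.8.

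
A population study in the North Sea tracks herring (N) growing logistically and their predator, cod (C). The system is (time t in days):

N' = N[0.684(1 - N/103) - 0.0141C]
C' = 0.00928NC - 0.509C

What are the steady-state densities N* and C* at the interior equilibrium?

From dC/dt = 0 with C > 0: 0.00928N* = 0.509, so N* = 54.8.
Substitute into dN/dt = 0: 0.684(1 - 54.8/103) = 0.0141C*.
The bracket is 0.467, giving C* = 0.32/0.0141 = 22.7.

N* ≈ 54.8, C* ≈ 22.7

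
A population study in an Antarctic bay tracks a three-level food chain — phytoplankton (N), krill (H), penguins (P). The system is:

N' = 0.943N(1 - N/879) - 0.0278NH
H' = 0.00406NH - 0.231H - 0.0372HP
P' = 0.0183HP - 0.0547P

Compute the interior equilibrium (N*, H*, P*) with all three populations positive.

From dP/dt = 0: 0.0183H* = 0.0547, so H* = 2.99.
From dN/dt = 0: 0.943(1 - N*/879) = 0.0278·2.99, giving N* = 879·(1 - 0.0881) = 802.
From dH/dt = 0: 0.00406·802 - 0.231 = 0.0372P*, so P* = 3.02/0.0372 = 81.3.

N* ≈ 802, H* ≈ 2.99, P* ≈ 81.3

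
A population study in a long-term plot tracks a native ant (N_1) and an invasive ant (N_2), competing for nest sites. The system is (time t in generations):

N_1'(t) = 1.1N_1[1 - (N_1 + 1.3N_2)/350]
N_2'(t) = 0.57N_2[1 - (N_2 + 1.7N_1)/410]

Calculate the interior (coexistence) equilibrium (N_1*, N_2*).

Setting both brackets to zero gives the nullclines N_1 + 1.3N_2 = 350 and 1.7N_1 + N_2 = 410.
Substituting N_2 = 410 - 1.7N_1 into the first: N_1(1 - 1.3·1.7) = 350 - 1.3·410.
So N_1* = -183/-1.21 = 151, and then N_2* = 410 - 1.7·151 = 153.

N_1* ≈ 151, N_2* ≈ 153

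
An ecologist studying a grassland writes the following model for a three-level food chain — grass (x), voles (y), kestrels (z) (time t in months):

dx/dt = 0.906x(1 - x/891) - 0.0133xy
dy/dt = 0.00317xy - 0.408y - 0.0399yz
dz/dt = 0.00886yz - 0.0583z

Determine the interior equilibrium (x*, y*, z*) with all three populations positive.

x* ≈ 805, y* ≈ 6.58, z* ≈ 53.7

From dz/dt = 0: 0.00886y* = 0.0583, so y* = 6.58.
From dx/dt = 0: 0.906(1 - x*/891) = 0.0133·6.58, giving x* = 891·(1 - 0.0966) = 805.
From dy/dt = 0: 0.00317·805 - 0.408 = 0.0399z*, so z* = 2.14/0.0399 = 53.7.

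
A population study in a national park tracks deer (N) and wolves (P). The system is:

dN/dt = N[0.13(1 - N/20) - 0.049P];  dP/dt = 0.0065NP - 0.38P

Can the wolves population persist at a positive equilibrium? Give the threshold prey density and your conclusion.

The predator equation gives dP/dt > 0 only when N > 0.38/0.0065 = 58.5.
Without the predator, N → K = 20. Since 20 < 58.5, the predator cannot invade.

Threshold N = 58.5; K < 58.5, so no, the predator goes extinct.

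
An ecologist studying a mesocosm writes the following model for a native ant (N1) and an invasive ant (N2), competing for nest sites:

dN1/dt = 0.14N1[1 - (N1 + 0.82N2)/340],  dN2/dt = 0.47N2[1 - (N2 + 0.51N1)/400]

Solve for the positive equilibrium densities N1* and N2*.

N1* ≈ 20.6, N2* ≈ 389

Setting both brackets to zero gives the nullclines N1 + 0.82N2 = 340 and 0.51N1 + N2 = 400.
Substituting N2 = 400 - 0.51N1 into the first: N1(1 - 0.82·0.51) = 340 - 0.82·400.
So N1* = 12/0.582 = 20.6, and then N2* = 400 - 0.51·20.6 = 389.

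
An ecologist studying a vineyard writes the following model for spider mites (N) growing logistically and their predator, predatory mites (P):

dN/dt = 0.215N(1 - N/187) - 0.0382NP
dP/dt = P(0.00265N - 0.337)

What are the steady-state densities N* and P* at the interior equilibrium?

From dP/dt = 0 with P > 0: 0.00265N* = 0.337, so N* = 127.
Substitute into dN/dt = 0: 0.215(1 - 127/187) = 0.0382P*.
The bracket is 0.32, giving P* = 0.0688/0.0382 = 1.8.

N* ≈ 127, P* ≈ 1.8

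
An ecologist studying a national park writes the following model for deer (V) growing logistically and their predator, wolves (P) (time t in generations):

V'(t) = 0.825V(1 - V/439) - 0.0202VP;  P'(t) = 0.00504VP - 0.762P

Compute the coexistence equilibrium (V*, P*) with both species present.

From dP/dt = 0 with P > 0: 0.00504V* = 0.762, so V* = 151.
Substitute into dV/dt = 0: 0.825(1 - 151/439) = 0.0202P*.
The bracket is 0.656, giving P* = 0.541/0.0202 = 26.8.

V* ≈ 151, P* ≈ 26.8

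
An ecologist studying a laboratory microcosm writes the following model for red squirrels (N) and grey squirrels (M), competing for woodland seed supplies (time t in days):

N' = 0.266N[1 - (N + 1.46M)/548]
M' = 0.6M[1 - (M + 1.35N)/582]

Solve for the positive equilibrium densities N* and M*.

Setting both brackets to zero gives the nullclines N + 1.46M = 548 and 1.35N + M = 582.
Substituting M = 582 - 1.35N into the first: N(1 - 1.46·1.35) = 548 - 1.46·582.
So N* = -302/-0.971 = 311, and then M* = 582 - 1.35·311 = 163.

N* ≈ 311, M* ≈ 163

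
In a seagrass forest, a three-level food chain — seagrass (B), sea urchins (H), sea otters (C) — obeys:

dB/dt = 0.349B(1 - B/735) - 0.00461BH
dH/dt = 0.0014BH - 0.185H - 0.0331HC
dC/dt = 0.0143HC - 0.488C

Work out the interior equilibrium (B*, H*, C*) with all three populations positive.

From dC/dt = 0: 0.0143H* = 0.488, so H* = 34.1.
From dB/dt = 0: 0.349(1 - B*/735) = 0.00461·34.1, giving B* = 735·(1 - 0.451) = 404.
From dH/dt = 0: 0.0014·404 - 0.185 = 0.0331C*, so C* = 0.38/0.0331 = 11.5.

B* ≈ 404, H* ≈ 34.1, C* ≈ 11.5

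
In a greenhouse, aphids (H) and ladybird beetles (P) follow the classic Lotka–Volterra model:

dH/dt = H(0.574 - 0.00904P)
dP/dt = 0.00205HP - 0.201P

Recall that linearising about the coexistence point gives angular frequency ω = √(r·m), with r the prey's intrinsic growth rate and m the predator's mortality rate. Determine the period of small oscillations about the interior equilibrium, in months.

T ≈ 18.5 months

Here r = 0.574 and m = 0.201, so r·m = 0.115.
ω = √0.115 = 0.34 per month, hence T = 2π/ω ≈ 18.5 months.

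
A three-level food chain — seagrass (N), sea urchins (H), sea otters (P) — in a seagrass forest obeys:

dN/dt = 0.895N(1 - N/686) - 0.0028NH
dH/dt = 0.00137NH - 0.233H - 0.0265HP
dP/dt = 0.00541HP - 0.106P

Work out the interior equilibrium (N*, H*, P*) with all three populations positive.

N* ≈ 644, H* ≈ 19.6, P* ≈ 24.5

From dP/dt = 0: 0.00541H* = 0.106, so H* = 19.6.
From dN/dt = 0: 0.895(1 - N*/686) = 0.0028·19.6, giving N* = 686·(1 - 0.0613) = 644.
From dH/dt = 0: 0.00137·644 - 0.233 = 0.0265P*, so P* = 0.649/0.0265 = 24.5.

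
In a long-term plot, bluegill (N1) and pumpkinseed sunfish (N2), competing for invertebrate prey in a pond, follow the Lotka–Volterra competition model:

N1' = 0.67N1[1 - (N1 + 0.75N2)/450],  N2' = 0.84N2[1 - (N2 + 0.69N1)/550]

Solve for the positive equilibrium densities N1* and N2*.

N1* ≈ 77.7, N2* ≈ 496

Setting both brackets to zero gives the nullclines N1 + 0.75N2 = 450 and 0.69N1 + N2 = 550.
Substituting N2 = 550 - 0.69N1 into the first: N1(1 - 0.75·0.69) = 450 - 0.75·550.
So N1* = 37.5/0.483 = 77.7, and then N2* = 550 - 0.69·77.7 = 496.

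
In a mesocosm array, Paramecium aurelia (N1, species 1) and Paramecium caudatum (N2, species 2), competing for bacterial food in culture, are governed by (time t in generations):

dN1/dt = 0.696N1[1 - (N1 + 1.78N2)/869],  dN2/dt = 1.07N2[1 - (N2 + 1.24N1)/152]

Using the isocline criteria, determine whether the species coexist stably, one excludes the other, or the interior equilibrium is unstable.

Compare the nullcline intercepts: K1/α12 = 869/1.78 = 488 > K2 = 152; K2/α21 = 152/1.24 = 123 < K1 = 869.
Since the inequalities point opposite ways, species 1 can invade but species 2 cannot.

species 1 excludes species 2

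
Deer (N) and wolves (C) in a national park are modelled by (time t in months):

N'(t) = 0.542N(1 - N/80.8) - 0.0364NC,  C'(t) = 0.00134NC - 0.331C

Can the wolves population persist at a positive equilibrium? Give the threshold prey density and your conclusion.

The predator equation gives dC/dt > 0 only when N > 0.331/0.00134 = 247.
Without the predator, N → K = 80.8. Since 80.8 < 247, the predator cannot invade.

Threshold N = 247; K < 247, so no, the predator goes extinct.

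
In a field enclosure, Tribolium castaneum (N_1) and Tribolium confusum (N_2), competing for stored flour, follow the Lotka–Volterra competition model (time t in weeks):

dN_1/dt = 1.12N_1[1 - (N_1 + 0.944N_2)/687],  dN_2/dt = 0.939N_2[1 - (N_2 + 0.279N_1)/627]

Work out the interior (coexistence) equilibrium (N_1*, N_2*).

Setting both brackets to zero gives the nullclines N_1 + 0.944N_2 = 687 and 0.279N_1 + N_2 = 627.
Substituting N_2 = 627 - 0.279N_1 into the first: N_1(1 - 0.944·0.279) = 687 - 0.944·627.
So N_1* = 95.1/0.737 = 129, and then N_2* = 627 - 0.279·129 = 591.

N_1* ≈ 129, N_2* ≈ 591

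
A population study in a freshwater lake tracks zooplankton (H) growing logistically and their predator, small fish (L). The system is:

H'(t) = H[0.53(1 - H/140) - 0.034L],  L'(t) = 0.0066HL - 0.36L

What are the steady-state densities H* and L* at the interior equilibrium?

From dL/dt = 0 with L > 0: 0.0066H* = 0.36, so H* = 54.5.
Substitute into dH/dt = 0: 0.53(1 - 54.5/140) = 0.034L*.
The bracket is 0.61, giving L* = 0.324/0.034 = 9.51.

H* ≈ 54.5, L* ≈ 9.51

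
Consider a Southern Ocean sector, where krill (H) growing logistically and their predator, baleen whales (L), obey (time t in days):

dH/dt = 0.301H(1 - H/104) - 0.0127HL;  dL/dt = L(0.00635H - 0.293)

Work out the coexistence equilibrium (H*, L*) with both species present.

From dL/dt = 0 with L > 0: 0.00635H* = 0.293, so H* = 46.1.
Substitute into dH/dt = 0: 0.301(1 - 46.1/104) = 0.0127L*.
The bracket is 0.556, giving L* = 0.167/0.0127 = 13.2.

H* ≈ 46.1, L* ≈ 13.2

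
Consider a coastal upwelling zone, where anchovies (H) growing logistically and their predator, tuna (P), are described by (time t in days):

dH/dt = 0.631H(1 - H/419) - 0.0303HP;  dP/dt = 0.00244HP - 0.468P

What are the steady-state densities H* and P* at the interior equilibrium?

From dP/dt = 0 with P > 0: 0.00244H* = 0.468, so H* = 192.
Substitute into dH/dt = 0: 0.631(1 - 192/419) = 0.0303P*.
The bracket is 0.542, giving P* = 0.342/0.0303 = 11.3.

H* ≈ 192, P* ≈ 11.3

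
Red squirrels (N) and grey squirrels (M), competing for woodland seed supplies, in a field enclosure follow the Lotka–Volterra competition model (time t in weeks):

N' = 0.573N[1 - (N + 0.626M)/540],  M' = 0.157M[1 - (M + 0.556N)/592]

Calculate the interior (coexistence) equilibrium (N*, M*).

N* ≈ 260, M* ≈ 448

Setting both brackets to zero gives the nullclines N + 0.626M = 540 and 0.556N + M = 592.
Substituting M = 592 - 0.556N into the first: N(1 - 0.626·0.556) = 540 - 0.626·592.
So N* = 169/0.652 = 260, and then M* = 592 - 0.556·260 = 448.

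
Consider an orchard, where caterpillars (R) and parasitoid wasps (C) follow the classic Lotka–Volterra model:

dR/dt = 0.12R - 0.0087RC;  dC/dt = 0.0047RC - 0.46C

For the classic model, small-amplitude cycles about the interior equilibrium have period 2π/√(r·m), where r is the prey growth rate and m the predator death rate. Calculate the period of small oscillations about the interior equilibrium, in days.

T ≈ 26.7 days

Here r = 0.12 and m = 0.46, so r·m = 0.0552.
ω = √0.0552 = 0.235 per day, hence T = 2π/ω ≈ 26.7 days.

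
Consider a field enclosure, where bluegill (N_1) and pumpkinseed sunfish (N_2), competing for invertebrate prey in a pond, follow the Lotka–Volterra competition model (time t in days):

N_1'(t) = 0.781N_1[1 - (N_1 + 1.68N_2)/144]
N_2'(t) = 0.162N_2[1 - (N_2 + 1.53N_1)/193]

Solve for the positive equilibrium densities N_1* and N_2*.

Setting both brackets to zero gives the nullclines N_1 + 1.68N_2 = 144 and 1.53N_1 + N_2 = 193.
Substituting N_2 = 193 - 1.53N_1 into the first: N_1(1 - 1.68·1.53) = 144 - 1.68·193.
So N_1* = -180/-1.57 = 115, and then N_2* = 193 - 1.53·115 = 17.4.

N_1* ≈ 115, N_2* ≈ 17.4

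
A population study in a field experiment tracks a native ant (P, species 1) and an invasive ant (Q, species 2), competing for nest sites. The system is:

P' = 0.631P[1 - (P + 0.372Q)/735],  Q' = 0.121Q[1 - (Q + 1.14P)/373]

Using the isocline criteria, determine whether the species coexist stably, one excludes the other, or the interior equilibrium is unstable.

Compare the nullcline intercepts: K1/α12 = 735/0.372 = 1980 > K2 = 373; K2/α21 = 373/1.14 = 327 < K1 = 735.
Since the inequalities point opposite ways, species 1 can invade but species 2 cannot.

species 1 excludes species 2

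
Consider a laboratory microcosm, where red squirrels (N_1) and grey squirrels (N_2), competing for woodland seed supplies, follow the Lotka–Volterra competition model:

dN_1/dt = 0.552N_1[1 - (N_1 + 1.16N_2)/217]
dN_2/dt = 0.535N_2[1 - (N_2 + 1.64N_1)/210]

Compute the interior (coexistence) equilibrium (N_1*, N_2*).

Setting both brackets to zero gives the nullclines N_1 + 1.16N_2 = 217 and 1.64N_1 + N_2 = 210.
Substituting N_2 = 210 - 1.64N_1 into the first: N_1(1 - 1.16·1.64) = 217 - 1.16·210.
So N_1* = -26.6/-0.902 = 29.5, and then N_2* = 210 - 1.64·29.5 = 162.

N_1* ≈ 29.5, N_2* ≈ 162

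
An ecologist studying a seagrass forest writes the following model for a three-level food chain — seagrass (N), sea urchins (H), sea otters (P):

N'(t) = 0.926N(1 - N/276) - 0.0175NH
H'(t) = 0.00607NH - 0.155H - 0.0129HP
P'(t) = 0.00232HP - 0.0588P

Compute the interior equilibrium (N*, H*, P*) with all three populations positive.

N* ≈ 144, H* ≈ 25.3, P* ≈ 55.6

From dP/dt = 0: 0.00232H* = 0.0588, so H* = 25.3.
From dN/dt = 0: 0.926(1 - N*/276) = 0.0175·25.3, giving N* = 276·(1 - 0.479) = 144.
From dH/dt = 0: 0.00607·144 - 0.155 = 0.0129P*, so P* = 0.718/0.0129 = 55.6.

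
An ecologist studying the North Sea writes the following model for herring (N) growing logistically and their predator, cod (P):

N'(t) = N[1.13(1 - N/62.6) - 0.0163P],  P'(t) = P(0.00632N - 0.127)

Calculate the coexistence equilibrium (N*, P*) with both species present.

N* ≈ 20.1, P* ≈ 47.1

From dP/dt = 0 with P > 0: 0.00632N* = 0.127, so N* = 20.1.
Substitute into dN/dt = 0: 1.13(1 - 20.1/62.6) = 0.0163P*.
The bracket is 0.679, giving P* = 0.767/0.0163 = 47.1.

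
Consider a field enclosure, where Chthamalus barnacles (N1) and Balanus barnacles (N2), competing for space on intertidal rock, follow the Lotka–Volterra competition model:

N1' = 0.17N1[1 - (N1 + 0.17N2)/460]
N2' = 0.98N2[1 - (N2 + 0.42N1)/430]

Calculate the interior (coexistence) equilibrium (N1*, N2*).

Setting both brackets to zero gives the nullclines N1 + 0.17N2 = 460 and 0.42N1 + N2 = 430.
Substituting N2 = 430 - 0.42N1 into the first: N1(1 - 0.17·0.42) = 460 - 0.17·430.
So N1* = 387/0.929 = 417, and then N2* = 430 - 0.42·417 = 255.

N1* ≈ 417, N2* ≈ 255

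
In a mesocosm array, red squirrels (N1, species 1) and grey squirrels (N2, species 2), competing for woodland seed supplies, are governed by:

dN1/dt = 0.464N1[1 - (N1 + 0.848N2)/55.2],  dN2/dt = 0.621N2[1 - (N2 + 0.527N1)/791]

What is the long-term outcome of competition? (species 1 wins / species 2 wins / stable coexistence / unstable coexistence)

species 2 excludes species 1

Compare the nullcline intercepts: K1/α12 = 55.2/0.848 = 65.1 < K2 = 791; K2/α21 = 791/0.527 = 1500 > K1 = 55.2.
Since the inequalities point opposite ways, species 2 can invade but species 1 cannot.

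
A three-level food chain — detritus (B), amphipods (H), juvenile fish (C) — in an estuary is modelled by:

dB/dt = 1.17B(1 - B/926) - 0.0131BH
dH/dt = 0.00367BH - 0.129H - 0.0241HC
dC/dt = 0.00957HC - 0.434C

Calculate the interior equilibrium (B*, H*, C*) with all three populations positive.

From dC/dt = 0: 0.00957H* = 0.434, so H* = 45.4.
From dB/dt = 0: 1.17(1 - B*/926) = 0.0131·45.4, giving B* = 926·(1 - 0.508) = 456.
From dH/dt = 0: 0.00367·456 - 0.129 = 0.0241C*, so C* = 1.54/0.0241 = 64.1.

B* ≈ 456, H* ≈ 45.4, C* ≈ 64.1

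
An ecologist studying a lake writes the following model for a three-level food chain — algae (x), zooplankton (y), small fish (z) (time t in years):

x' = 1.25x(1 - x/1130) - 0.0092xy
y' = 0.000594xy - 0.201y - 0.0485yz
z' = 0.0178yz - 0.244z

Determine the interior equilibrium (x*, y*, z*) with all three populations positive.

x* ≈ 1020, y* ≈ 13.7, z* ≈ 8.3

From dz/dt = 0: 0.0178y* = 0.244, so y* = 13.7.
From dx/dt = 0: 1.25(1 - x*/1130) = 0.0092·13.7, giving x* = 1130·(1 - 0.101) = 1020.
From dy/dt = 0: 0.000594·1020 - 0.201 = 0.0485z*, so z* = 0.403/0.0485 = 8.3.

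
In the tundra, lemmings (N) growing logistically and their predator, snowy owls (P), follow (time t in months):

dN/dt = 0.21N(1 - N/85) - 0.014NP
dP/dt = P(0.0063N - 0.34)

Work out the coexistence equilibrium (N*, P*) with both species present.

N* ≈ 54, P* ≈ 5.48

From dP/dt = 0 with P > 0: 0.0063N* = 0.34, so N* = 54.
Substitute into dN/dt = 0: 0.21(1 - 54/85) = 0.014P*.
The bracket is 0.365, giving P* = 0.0767/0.014 = 5.48.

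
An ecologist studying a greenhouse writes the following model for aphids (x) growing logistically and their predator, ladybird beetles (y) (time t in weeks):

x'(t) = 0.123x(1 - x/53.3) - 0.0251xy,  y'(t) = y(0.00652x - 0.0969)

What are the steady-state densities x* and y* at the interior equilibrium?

From dy/dt = 0 with y > 0: 0.00652x* = 0.0969, so x* = 14.9.
Substitute into dx/dt = 0: 0.123(1 - 14.9/53.3) = 0.0251y*.
The bracket is 0.721, giving y* = 0.0887/0.0251 = 3.53.

x* ≈ 14.9, y* ≈ 3.53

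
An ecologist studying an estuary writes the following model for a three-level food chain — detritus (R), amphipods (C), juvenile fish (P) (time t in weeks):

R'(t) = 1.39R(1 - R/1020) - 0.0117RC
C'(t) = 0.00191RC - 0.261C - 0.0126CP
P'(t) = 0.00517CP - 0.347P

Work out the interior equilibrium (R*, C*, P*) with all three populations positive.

From dP/dt = 0: 0.00517C* = 0.347, so C* = 67.1.
From dR/dt = 0: 1.39(1 - R*/1020) = 0.0117·67.1, giving R* = 1020·(1 - 0.565) = 444.
From dC/dt = 0: 0.00191·444 - 0.261 = 0.0126P*, so P* = 0.587/0.0126 = 46.6.

R* ≈ 444, C* ≈ 67.1, P* ≈ 46.6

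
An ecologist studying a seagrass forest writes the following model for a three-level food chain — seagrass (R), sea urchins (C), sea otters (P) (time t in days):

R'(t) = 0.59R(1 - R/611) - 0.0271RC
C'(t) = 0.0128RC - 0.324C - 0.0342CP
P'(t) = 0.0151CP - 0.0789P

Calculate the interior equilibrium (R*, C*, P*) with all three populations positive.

From dP/dt = 0: 0.0151C* = 0.0789, so C* = 5.23.
From dR/dt = 0: 0.59(1 - R*/611) = 0.0271·5.23, giving R* = 611·(1 - 0.24) = 464.
From dC/dt = 0: 0.0128·464 - 0.324 = 0.0342P*, so P* = 5.62/0.0342 = 164.

R* ≈ 464, C* ≈ 5.23, P* ≈ 164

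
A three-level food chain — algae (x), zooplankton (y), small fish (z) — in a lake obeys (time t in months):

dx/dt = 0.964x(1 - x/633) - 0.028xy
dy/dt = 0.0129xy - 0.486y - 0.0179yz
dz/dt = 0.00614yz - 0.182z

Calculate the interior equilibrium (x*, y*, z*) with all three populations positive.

x* ≈ 88, y* ≈ 29.6, z* ≈ 36.3

From dz/dt = 0: 0.00614y* = 0.182, so y* = 29.6.
From dx/dt = 0: 0.964(1 - x*/633) = 0.028·29.6, giving x* = 633·(1 - 0.861) = 88.
From dy/dt = 0: 0.0129·88 - 0.486 = 0.0179z*, so z* = 0.649/0.0179 = 36.3.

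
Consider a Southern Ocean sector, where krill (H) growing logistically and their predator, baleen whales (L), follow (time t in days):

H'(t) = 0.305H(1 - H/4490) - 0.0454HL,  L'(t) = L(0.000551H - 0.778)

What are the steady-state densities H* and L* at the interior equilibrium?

H* ≈ 1410, L* ≈ 4.61

From dL/dt = 0 with L > 0: 0.000551H* = 0.778, so H* = 1410.
Substitute into dH/dt = 0: 0.305(1 - 1410/4490) = 0.0454L*.
The bracket is 0.686, giving L* = 0.209/0.0454 = 4.61.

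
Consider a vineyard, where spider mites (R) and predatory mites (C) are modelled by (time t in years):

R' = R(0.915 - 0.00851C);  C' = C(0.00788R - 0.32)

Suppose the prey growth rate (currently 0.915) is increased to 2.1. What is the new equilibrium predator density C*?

C* ≈ 247

At the interior fixed point, setting dR/dt = 0 with R > 0 fixes C* = (prey growth rate)/(RC coefficient) — independent of the other coefficients.
With the change, C* = 2.1/0.00851 = 247; it rises from 108.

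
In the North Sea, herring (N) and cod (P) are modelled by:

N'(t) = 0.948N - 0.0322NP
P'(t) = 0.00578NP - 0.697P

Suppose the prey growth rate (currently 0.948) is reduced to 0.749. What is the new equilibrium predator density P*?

At the interior fixed point, setting dN/dt = 0 with N > 0 fixes P* = (prey growth rate)/(NP coefficient) — independent of the other coefficients.
With the change, P* = 0.749/0.0322 = 23.3; it falls from 29.4.

P* ≈ 23.3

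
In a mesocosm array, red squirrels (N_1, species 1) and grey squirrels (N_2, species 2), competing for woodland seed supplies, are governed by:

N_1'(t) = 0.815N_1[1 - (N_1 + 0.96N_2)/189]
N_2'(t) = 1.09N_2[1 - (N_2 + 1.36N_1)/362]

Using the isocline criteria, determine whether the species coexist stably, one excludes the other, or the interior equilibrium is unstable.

species 2 excludes species 1

Compare the nullcline intercepts: K1/α12 = 189/0.96 = 197 < K2 = 362; K2/α21 = 362/1.36 = 266 > K1 = 189.
Since the inequalities point opposite ways, species 2 can invade but species 1 cannot.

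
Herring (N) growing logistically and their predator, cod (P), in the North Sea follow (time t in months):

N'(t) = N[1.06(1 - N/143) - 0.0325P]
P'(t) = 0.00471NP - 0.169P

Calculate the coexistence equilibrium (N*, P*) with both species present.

N* ≈ 35.9, P* ≈ 24.4

From dP/dt = 0 with P > 0: 0.00471N* = 0.169, so N* = 35.9.
Substitute into dN/dt = 0: 1.06(1 - 35.9/143) = 0.0325P*.
The bracket is 0.749, giving P* = 0.794/0.0325 = 24.4.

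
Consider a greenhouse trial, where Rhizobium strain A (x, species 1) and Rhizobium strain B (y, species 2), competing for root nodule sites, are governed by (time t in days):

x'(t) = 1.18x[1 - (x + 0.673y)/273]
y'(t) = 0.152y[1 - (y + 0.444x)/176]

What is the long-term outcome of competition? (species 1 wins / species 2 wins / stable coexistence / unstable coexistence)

stable coexistence

Compare the nullcline intercepts: K1/α12 = 273/0.673 = 406 > K2 = 176; K2/α21 = 176/0.444 = 396 > K1 = 273.
Since both inequalities hold, each species can invade when rare, so the interior equilibrium is stable.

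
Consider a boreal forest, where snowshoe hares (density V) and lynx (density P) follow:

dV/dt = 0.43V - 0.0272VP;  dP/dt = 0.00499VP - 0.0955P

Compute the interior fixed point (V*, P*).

Set dP/dt = 0 with P > 0: 0.00499V - 0.0955 = 0, so V* = 0.0955/0.00499 = 19.1.
Set dV/dt = 0 with V > 0: 0.43 - 0.0272P = 0, so P* = 0.43/0.0272 = 15.8.

V* ≈ 19.1, P* ≈ 15.8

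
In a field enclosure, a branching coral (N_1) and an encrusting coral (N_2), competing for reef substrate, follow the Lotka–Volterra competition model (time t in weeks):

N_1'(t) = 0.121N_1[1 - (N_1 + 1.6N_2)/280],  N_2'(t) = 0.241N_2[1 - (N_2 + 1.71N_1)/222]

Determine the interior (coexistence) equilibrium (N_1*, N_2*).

Setting both brackets to zero gives the nullclines N_1 + 1.6N_2 = 280 and 1.71N_1 + N_2 = 222.
Substituting N_2 = 222 - 1.71N_1 into the first: N_1(1 - 1.6·1.71) = 280 - 1.6·222.
So N_1* = -75.2/-1.74 = 43.3, and then N_2* = 222 - 1.71·43.3 = 148.

N_1* ≈ 43.3, N_2* ≈ 148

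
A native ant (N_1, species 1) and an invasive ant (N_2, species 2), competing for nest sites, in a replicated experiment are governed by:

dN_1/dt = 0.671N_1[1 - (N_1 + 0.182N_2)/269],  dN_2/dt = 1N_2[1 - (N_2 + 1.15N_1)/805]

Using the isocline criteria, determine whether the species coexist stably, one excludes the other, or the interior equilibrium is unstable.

stable coexistence

Compare the nullcline intercepts: K1/α12 = 269/0.182 = 1480 > K2 = 805; K2/α21 = 805/1.15 = 700 > K1 = 269.
Since both inequalities hold, each species can invade when rare, so the interior equilibrium is stable.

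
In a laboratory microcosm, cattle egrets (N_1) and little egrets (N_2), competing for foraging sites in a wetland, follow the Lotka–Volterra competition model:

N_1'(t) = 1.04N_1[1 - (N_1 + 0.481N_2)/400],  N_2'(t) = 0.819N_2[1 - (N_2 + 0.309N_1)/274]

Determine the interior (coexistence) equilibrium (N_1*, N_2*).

Setting both brackets to zero gives the nullclines N_1 + 0.481N_2 = 400 and 0.309N_1 + N_2 = 274.
Substituting N_2 = 274 - 0.309N_1 into the first: N_1(1 - 0.481·0.309) = 400 - 0.481·274.
So N_1* = 268/0.851 = 315, and then N_2* = 274 - 0.309·315 = 177.

N_1* ≈ 315, N_2* ≈ 177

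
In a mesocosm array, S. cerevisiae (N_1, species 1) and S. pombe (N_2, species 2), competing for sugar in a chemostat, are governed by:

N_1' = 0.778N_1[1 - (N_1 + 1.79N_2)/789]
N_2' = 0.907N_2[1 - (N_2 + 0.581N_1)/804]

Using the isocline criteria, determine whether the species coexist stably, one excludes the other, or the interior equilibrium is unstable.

species 2 excludes species 1

Compare the nullcline intercepts: K1/α12 = 789/1.79 = 441 < K2 = 804; K2/α21 = 804/0.581 = 1380 > K1 = 789.
Since the inequalities point opposite ways, species 2 can invade but species 1 cannot.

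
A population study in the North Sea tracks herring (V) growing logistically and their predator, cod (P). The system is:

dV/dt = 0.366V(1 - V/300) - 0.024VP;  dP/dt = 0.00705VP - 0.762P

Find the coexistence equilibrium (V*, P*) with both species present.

V* ≈ 108, P* ≈ 9.76

From dP/dt = 0 with P > 0: 0.00705V* = 0.762, so V* = 108.
Substitute into dV/dt = 0: 0.366(1 - 108/300) = 0.024P*.
The bracket is 0.64, giving P* = 0.234/0.024 = 9.76.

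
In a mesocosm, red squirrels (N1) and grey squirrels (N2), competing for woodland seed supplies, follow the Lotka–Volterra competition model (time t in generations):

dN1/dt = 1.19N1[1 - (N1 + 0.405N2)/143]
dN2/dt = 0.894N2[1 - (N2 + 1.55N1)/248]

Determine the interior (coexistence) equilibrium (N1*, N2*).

N1* ≈ 114, N2* ≈ 70.8

Setting both brackets to zero gives the nullclines N1 + 0.405N2 = 143 and 1.55N1 + N2 = 248.
Substituting N2 = 248 - 1.55N1 into the first: N1(1 - 0.405·1.55) = 143 - 0.405·248.
So N1* = 42.6/0.372 = 114, and then N2* = 248 - 1.55·114 = 70.8.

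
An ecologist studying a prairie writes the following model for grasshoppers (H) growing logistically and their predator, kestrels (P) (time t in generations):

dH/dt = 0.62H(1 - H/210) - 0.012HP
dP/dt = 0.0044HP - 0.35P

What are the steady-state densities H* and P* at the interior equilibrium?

H* ≈ 79.5, P* ≈ 32.1

From dP/dt = 0 with P > 0: 0.0044H* = 0.35, so H* = 79.5.
Substitute into dH/dt = 0: 0.62(1 - 79.5/210) = 0.012P*.
The bracket is 0.621, giving P* = 0.385/0.012 = 32.1.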